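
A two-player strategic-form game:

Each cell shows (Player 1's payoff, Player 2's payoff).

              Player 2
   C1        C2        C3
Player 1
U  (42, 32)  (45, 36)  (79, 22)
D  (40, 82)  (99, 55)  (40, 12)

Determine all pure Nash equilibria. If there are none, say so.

Check each profile: it is a Nash equilibrium iff no player can strictly gain by switching unilaterally.
(U, C1): Player 2 can switch to C2 (32 → 36). Not NE.
(U, C2): Player 1 can switch to D (45 → 99). Not NE.
(U, C3): Player 2 can switch to C1 (22 → 32). Not NE.
(D, C1): Player 1 can switch to U (40 → 42). Not NE.
(D, C2): Player 2 can switch to C1 (55 → 82). Not NE.
(D, C3): Player 1 can switch to U (40 → 79). Not NE.

No pure-strategy Nash equilibrium.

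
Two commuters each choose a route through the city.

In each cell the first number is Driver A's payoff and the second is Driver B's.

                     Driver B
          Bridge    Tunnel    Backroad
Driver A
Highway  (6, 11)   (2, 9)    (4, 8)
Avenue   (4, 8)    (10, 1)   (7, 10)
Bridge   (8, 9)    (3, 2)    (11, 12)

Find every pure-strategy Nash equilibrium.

(Highway, Bridge): Driver A can switch to Bridge (6 → 8). Not NE.
(Highway, Tunnel): Driver A can switch to Avenue (2 → 10). Not NE.
(Highway, Backroad): Driver A can switch to Avenue (4 → 7). Not NE.
(Avenue, Bridge): Driver A can switch to Highway (4 → 6). Not NE.
(Avenue, Tunnel): Driver B can switch to Bridge (1 → 8). Not NE.
(Avenue, Backroad): Driver A can switch to Bridge (7 → 11). Not NE.
(Bridge, Bridge): Driver B can switch to Backroad (9 → 12). Not NE.
(Bridge, Tunnel): Driver A can switch to Avenue (3 → 10). Not NE.
(Bridge, Backroad): Driver A gets 11, best alternative 7; Driver B gets 12, best alternative 9. No profitable deviation — NE.

(Bridge, Backroad)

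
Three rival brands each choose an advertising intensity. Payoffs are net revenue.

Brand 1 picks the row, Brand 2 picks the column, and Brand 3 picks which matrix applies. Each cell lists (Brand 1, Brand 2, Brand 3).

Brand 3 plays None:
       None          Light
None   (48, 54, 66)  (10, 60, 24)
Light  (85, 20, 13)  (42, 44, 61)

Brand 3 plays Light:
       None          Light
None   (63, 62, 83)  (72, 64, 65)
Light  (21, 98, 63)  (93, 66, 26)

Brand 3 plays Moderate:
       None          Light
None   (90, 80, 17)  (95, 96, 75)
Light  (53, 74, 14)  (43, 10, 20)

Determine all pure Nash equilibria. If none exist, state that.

(None, None, None): Brand 1 can switch to Light (48 → 85). Not NE.
(None, None, Light): Brand 2 can switch to Light (62 → 64). Not NE.
(None, None, Moderate): Brand 2 can switch to Light (80 → 96). Not NE.
(None, Light, None): Brand 1 can switch to Light (10 → 42). Not NE.
(None, Light, Light): Brand 1 can switch to Light (72 → 93). Not NE.
(None, Light, Moderate): Brand 1 gets 95, best alternative 43; Brand 2 gets 96, best alternative 80; Brand 3 gets 75, best alternative 65. No profitable deviation — NE.
(Light, None, None): Brand 2 can switch to Light (20 → 44). Not NE.
(Light, None, Light): Brand 1 can switch to None (21 → 63). Not NE.
(Light, None, Moderate): Brand 1 can switch to None (53 → 90). Not NE.
(Light, Light, None): Brand 1 gets 42, best alternative 10; Brand 2 gets 44, best alternative 20; Brand 3 gets 61, best alternative 26. No profitable deviation — NE.
(Light, Light, Light): Brand 2 can switch to None (66 → 98). Not NE.
(Light, Light, Moderate): Brand 1 can switch to None (43 → 95). Not NE.

The pure Nash equilibria are (None, Light, Moderate) and (Light, Light, None).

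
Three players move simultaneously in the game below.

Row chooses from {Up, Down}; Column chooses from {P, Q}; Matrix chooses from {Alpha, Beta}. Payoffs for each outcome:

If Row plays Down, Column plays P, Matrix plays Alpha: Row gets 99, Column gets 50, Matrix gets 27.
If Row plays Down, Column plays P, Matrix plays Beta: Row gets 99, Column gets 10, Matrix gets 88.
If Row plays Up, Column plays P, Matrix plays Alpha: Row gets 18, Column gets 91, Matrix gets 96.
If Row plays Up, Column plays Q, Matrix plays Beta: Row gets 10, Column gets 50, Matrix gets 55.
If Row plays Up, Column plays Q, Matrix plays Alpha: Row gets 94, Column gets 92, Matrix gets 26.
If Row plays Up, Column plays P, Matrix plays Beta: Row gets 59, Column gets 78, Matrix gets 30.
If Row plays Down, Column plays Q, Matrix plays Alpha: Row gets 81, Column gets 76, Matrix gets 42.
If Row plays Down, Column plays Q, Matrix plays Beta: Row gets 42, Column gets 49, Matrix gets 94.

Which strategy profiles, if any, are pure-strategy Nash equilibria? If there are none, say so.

(Up, P, Alpha): Row can switch to Down (18 → 99). Not NE.
(Up, P, Beta): Row can switch to Down (59 → 99). Not NE.
(Up, Q, Alpha): Matrix can switch to Beta (26 → 55). Not NE.
(Up, Q, Beta): Row can switch to Down (10 → 42). Not NE.
(Down, P, Alpha): Column can switch to Q (50 → 76). Not NE.
(Down, P, Beta): Column can switch to Q (10 → 49). Not NE.
(Down, Q, Beta): Row gets 42, best alternative 10; Column gets 49, best alternative 10; Matrix gets 94, best alternative 42. No profitable deviation — NE.
(The remaining 1 profile has a profitable deviation by the same check.)

Pure NE: (Down, Q, Beta)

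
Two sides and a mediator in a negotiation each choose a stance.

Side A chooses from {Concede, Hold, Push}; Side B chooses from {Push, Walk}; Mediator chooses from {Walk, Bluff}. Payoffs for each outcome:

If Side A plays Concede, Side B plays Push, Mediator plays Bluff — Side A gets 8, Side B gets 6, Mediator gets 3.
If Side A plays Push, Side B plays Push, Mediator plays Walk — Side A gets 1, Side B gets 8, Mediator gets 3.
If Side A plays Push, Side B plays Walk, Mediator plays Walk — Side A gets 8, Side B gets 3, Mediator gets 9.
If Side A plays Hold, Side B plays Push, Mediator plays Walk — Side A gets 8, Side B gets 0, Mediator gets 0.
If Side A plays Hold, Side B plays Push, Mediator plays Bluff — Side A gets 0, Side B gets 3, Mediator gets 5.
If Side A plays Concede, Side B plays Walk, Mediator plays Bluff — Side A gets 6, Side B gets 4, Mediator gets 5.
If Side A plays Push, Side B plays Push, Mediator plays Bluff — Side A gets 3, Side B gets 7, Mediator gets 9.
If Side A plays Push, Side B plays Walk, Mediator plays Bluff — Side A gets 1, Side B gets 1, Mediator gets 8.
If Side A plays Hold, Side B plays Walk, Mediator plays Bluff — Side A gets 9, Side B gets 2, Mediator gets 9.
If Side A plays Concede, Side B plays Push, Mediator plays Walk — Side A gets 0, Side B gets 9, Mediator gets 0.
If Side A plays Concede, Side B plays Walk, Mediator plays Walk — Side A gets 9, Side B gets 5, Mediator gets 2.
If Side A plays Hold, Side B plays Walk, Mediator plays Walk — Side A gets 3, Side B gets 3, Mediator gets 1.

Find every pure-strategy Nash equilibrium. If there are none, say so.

Pure NE: (Concede, Push, Bluff)

Side A against (Push, Walk): payoffs 0, 8, 1 → best response Hold.
Side A against (Push, Bluff): payoffs 8, 0, 3 → best response Concede.
Side A against (Walk, Walk): payoffs 9, 3, 8 → best response Concede.
Side A against (Walk, Bluff): payoffs 6, 9, 1 → best response Hold.
Side B against (Concede, Walk): payoffs 9, 5 → best response Push.
Side B against (Concede, Bluff): payoffs 6, 4 → best response Push.
Side B against (Hold, Walk): payoffs 0, 3 → best response Walk.
Side B against (Hold, Bluff): payoffs 3, 2 → best response Push.
Side B against (Push, Walk): payoffs 8, 3 → best response Push.
Side B against (Push, Bluff): payoffs 7, 1 → best response Push.
Mediator against (Concede, Push): payoffs 0, 3 → best response Bluff.
Mediator against (Concede, Walk): payoffs 2, 5 → best response Bluff.
Mediator against (Hold, Push): payoffs 0, 5 → best response Bluff.
Mediator against (Hold, Walk): payoffs 1, 9 → best response Bluff.
Mediator against (Push, Push): payoffs 3, 9 → best response Bluff.
Mediator against (Push, Walk): payoffs 9, 8 → best response Walk.
Mutual best responses: (Concede, Push, Bluff).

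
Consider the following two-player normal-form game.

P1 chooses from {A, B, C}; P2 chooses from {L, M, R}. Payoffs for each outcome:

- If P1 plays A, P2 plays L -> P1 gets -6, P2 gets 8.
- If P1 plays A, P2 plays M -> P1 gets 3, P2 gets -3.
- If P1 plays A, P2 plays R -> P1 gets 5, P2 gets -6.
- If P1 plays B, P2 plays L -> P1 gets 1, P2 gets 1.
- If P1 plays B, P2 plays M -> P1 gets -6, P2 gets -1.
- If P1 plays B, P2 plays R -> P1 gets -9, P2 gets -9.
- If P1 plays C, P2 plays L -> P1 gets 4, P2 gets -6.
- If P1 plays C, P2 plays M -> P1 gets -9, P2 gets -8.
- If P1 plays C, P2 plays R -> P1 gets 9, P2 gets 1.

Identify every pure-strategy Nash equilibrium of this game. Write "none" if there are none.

(C, R)

P1 against L: payoffs -6, 1, 4 → best response C.
P1 against M: payoffs 3, -6, -9 → best response A.
P1 against R: payoffs 5, -9, 9 → best response C.
P2 against A: payoffs 8, -3, -6 → best response L.
P2 against B: payoffs 1, -1, -9 → best response L.
P2 against C: payoffs -6, -8, 1 → best response R.
Mutual best responses: (C, R).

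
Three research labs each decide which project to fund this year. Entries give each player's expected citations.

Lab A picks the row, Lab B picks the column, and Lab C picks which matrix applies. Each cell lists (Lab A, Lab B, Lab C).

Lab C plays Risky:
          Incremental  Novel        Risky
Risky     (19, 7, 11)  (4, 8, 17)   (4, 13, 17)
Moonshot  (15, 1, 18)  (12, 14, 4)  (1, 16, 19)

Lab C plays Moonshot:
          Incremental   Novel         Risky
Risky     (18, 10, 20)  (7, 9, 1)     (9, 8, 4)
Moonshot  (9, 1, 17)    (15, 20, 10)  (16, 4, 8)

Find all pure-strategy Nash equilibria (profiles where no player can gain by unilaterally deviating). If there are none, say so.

For each player, find the best response to each opponent profile; mutual best responses are the pure NE.
Lab A against (Incremental, Risky): payoffs 19, 15 → best response Risky.
Lab A against (Incremental, Moonshot): payoffs 18, 9 → best response Risky.
Lab A against (Novel, Risky): payoffs 4, 12 → best response Moonshot.
Lab A against (Novel, Moonshot): payoffs 7, 15 → best response Moonshot.
Lab A against (Risky, Risky): payoffs 4, 1 → best response Risky.
Lab A against (Risky, Moonshot): payoffs 9, 16 → best response Moonshot.
Lab B against (Risky, Risky): payoffs 7, 8, 13 → best response Risky.
Lab B against (Risky, Moonshot): payoffs 10, 9, 8 → best response Incremental.
Lab B against (Moonshot, Risky): payoffs 1, 14, 16 → best response Risky.
Lab B against (Moonshot, Moonshot): payoffs 1, 20, 4 → best response Novel.
Lab C against (Risky, Incremental): payoffs 11, 20 → best response Moonshot.
Lab C against (Risky, Novel): payoffs 17, 1 → best response Risky.
Lab C against (Risky, Risky): payoffs 17, 4 → best response Risky.
Lab C against (Moonshot, Incremental): payoffs 18, 17 → best response Risky.
Lab C against (Moonshot, Novel): payoffs 4, 10 → best response Moonshot.
Lab C against (Moonshot, Risky): payoffs 19, 8 → best response Risky.
Mutual best responses: (Risky, Incremental, Moonshot); (Risky, Risky, Risky); (Moonshot, Novel, Moonshot).

(Risky, Incremental, Moonshot), (Risky, Risky, Risky), (Moonshot, Novel, Moonshot)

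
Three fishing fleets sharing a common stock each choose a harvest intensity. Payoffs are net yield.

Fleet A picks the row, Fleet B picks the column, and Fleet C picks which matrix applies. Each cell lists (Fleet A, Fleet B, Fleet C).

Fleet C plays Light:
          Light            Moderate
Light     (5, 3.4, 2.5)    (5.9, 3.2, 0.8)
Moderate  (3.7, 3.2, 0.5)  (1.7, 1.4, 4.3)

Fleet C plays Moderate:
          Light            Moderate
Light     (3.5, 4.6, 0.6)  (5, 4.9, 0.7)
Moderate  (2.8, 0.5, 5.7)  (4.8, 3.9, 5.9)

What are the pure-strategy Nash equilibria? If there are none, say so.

Mark each player's best response to every combination of opponents' strategies; a profile where every player is best-responding is a pure Nash equilibrium.
Fleet A against (Light, Light): payoffs 5, 3.7 → best response Light.
Fleet A against (Light, Moderate): payoffs 3.5, 2.8 → best response Light.
Fleet A against (Moderate, Light): payoffs 5.9, 1.7 → best response Light.
Fleet A against (Moderate, Moderate): payoffs 5, 4.8 → best response Light.
Fleet B against (Light, Light): payoffs 3.4, 3.2 → best response Light.
Fleet B against (Light, Moderate): payoffs 4.6, 4.9 → best response Moderate.
Fleet B against (Moderate, Light): payoffs 3.2, 1.4 → best response Light.
Fleet B against (Moderate, Moderate): payoffs 0.5, 3.9 → best response Moderate.
Fleet C against (Light, Light): payoffs 2.5, 0.6 → best response Light.
Fleet C against (Light, Moderate): payoffs 0.8, 0.7 → best response Light.
Fleet C against (Moderate, Light): payoffs 0.5, 5.7 → best response Moderate.
Fleet C against (Moderate, Moderate): payoffs 4.3, 5.9 → best response Moderate.
Mutual best responses: (Light, Light, Light).

The unique pure-strategy Nash equilibrium is (Light, Light, Light).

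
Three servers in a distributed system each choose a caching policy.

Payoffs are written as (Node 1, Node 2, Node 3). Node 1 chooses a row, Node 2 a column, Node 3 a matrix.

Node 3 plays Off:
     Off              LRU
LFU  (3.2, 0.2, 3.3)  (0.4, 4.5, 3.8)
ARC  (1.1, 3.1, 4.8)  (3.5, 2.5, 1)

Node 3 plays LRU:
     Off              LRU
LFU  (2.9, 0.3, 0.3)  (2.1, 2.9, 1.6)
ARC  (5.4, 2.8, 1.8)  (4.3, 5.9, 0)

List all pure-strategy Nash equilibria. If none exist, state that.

none

Node 1 against (Off, Off): payoffs 3.2, 1.1 → best response LFU.
Node 1 against (Off, LRU): payoffs 2.9, 5.4 → best response ARC.
Node 1 against (LRU, Off): payoffs 0.4, 3.5 → best response ARC.
Node 1 against (LRU, LRU): payoffs 2.1, 4.3 → best response ARC.
Node 2 against (LFU, Off): payoffs 0.2, 4.5 → best response LRU.
Node 2 against (LFU, LRU): payoffs 0.3, 2.9 → best response LRU.
Node 2 against (ARC, Off): payoffs 3.1, 2.5 → best response Off.
Node 2 against (ARC, LRU): payoffs 2.8, 5.9 → best response LRU.
Node 3 against (LFU, Off): payoffs 3.3, 0.3 → best response Off.
Node 3 against (LFU, LRU): payoffs 3.8, 1.6 → best response Off.
Node 3 against (ARC, Off): payoffs 4.8, 1.8 → best response Off.
Node 3 against (ARC, LRU): payoffs 1, 0 → best response Off.
No profile is a mutual best response for all players.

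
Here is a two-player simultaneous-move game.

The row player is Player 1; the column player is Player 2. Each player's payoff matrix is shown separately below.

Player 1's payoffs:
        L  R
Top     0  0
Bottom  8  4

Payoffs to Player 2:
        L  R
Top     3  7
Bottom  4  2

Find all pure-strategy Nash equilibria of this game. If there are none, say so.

Player 1 against L: payoffs 0, 8 → best response Bottom.
Player 1 against R: payoffs 0, 4 → best response Bottom.
Player 2 against Top: payoffs 3, 7 → best response R.
Player 2 against Bottom: payoffs 4, 2 → best response L.
Mutual best responses: (Bottom, L).

Pure NE: (Bottom, L)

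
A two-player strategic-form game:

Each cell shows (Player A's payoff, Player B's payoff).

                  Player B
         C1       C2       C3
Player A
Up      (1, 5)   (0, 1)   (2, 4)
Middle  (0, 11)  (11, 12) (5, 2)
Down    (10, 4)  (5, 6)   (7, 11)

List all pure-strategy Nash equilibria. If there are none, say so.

Pure-strategy Nash equilibria: (Middle, C2) and (Down, C3)

(Up, C1): Player A can switch to Down (1 → 10). Not NE.
(Up, C2): Player A can switch to Middle (0 → 11). Not NE.
(Up, C3): Player A can switch to Middle (2 → 5). Not NE.
(Middle, C1): Player A can switch to Up (0 → 1). Not NE.
(Middle, C2): Player A gets 11, best alternative 5; Player B gets 12, best alternative 11. No profitable deviation — NE.
(Middle, C3): Player A can switch to Down (5 → 7). Not NE.
(Down, C1): Player B can switch to C2 (4 → 6). Not NE.
(Down, C2): Player A can switch to Middle (5 → 11). Not NE.
(Down, C3): Player A gets 7, best alternative 5; Player B gets 11, best alternative 6. No profitable deviation — NE.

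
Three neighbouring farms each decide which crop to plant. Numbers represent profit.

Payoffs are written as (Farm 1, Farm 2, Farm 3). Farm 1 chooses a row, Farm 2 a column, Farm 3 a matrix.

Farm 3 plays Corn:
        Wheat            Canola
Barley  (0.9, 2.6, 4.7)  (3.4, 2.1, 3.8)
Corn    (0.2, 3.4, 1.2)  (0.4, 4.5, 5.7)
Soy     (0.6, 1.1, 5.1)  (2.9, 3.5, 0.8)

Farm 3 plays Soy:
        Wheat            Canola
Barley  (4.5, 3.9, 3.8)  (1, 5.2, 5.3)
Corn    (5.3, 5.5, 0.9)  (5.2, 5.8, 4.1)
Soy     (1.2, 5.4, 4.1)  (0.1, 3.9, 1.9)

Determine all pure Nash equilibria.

Farm 1 against (Wheat, Corn): payoffs 0.9, 0.2, 0.6 → best response Barley.
Farm 1 against (Wheat, Soy): payoffs 4.5, 5.3, 1.2 → best response Corn.
Farm 1 against (Canola, Corn): payoffs 3.4, 0.4, 2.9 → best response Barley.
Farm 1 against (Canola, Soy): payoffs 1, 5.2, 0.1 → best response Corn.
Farm 2 against (Barley, Corn): payoffs 2.6, 2.1 → best response Wheat.
Farm 2 against (Barley, Soy): payoffs 3.9, 5.2 → best response Canola.
Farm 2 against (Corn, Corn): payoffs 3.4, 4.5 → best response Canola.
Farm 2 against (Corn, Soy): payoffs 5.5, 5.8 → best response Canola.
Farm 2 against (Soy, Corn): payoffs 1.1, 3.5 → best response Canola.
Farm 2 against (Soy, Soy): payoffs 5.4, 3.9 → best response Wheat.
Farm 3 against (Barley, Wheat): payoffs 4.7, 3.8 → best response Corn.
Farm 3 against (Barley, Canola): payoffs 3.8, 5.3 → best response Soy.
Farm 3 against (Corn, Wheat): payoffs 1.2, 0.9 → best response Corn.
Farm 3 against (Corn, Canola): payoffs 5.7, 4.1 → best response Corn.
Farm 3 against (Soy, Wheat): payoffs 5.1, 4.1 → best response Corn.
Farm 3 against (Soy, Canola): payoffs 0.8, 1.9 → best response Soy.
Mutual best responses: (Barley, Wheat, Corn).

Pure NE: (Barley, Wheat, Corn)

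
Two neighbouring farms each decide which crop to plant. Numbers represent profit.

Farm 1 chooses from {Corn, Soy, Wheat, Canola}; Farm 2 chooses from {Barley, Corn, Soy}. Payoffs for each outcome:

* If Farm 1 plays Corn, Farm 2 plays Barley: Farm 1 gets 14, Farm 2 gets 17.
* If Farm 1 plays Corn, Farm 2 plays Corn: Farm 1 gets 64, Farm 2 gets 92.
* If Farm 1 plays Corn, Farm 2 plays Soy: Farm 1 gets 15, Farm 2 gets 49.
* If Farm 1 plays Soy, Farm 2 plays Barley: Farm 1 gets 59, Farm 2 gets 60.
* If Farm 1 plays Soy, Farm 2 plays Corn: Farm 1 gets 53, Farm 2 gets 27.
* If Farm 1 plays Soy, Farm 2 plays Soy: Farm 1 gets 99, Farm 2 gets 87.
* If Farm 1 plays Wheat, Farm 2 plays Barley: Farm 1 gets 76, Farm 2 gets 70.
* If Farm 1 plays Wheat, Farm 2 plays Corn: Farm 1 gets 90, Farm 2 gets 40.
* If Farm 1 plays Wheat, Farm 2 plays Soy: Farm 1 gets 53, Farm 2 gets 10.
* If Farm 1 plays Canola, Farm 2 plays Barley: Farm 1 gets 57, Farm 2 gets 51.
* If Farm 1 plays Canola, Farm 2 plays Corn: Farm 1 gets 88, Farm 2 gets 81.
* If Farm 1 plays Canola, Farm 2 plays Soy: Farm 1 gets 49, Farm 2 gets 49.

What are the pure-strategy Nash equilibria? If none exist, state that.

The pure Nash equilibria are (Soy, Soy), (Wheat, Barley).

For each player, find the best response to each opponent profile; mutual best responses are the pure NE.
Farm 1 against Barley: payoffs 14, 59, 76, 57 → best response Wheat.
Farm 1 against Corn: payoffs 64, 53, 90, 88 → best response Wheat.
Farm 1 against Soy: payoffs 15, 99, 53, 49 → best response Soy.
Farm 2 against Corn: payoffs 17, 92, 49 → best response Corn.
Farm 2 against Soy: payoffs 60, 27, 87 → best response Soy.
Farm 2 against Wheat: payoffs 70, 40, 10 → best response Barley.
Farm 2 against Canola: payoffs 51, 81, 49 → best response Corn.
Mutual best responses: (Soy, Soy); (Wheat, Barley).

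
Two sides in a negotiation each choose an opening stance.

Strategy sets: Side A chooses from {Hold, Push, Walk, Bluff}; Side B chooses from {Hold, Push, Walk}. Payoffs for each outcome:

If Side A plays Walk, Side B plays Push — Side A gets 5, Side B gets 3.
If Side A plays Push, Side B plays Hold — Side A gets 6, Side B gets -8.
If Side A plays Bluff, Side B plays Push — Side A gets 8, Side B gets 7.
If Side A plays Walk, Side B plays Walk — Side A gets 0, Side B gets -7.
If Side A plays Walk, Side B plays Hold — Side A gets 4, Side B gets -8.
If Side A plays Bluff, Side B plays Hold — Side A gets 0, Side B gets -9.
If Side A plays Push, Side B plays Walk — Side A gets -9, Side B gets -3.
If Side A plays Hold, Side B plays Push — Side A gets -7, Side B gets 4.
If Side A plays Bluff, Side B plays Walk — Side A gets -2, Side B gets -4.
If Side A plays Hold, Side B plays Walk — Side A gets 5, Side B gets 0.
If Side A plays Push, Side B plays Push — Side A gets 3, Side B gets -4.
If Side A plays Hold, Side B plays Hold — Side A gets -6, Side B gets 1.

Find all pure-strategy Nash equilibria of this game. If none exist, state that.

(Hold, Hold): Side A can switch to Push (-6 → 6). Not NE.
(Hold, Push): Side A can switch to Push (-7 → 3). Not NE.
(Hold, Walk): Side B can switch to Hold (0 → 1). Not NE.
(Push, Hold): Side B can switch to Push (-8 → -4). Not NE.
(Push, Push): Side A can switch to Walk (3 → 5). Not NE.
(Push, Walk): Side A can switch to Hold (-9 → 5). Not NE.
(Walk, Hold): Side A can switch to Push (4 → 6). Not NE.
(Walk, Push): Side A can switch to Bluff (5 → 8). Not NE.
(Walk, Walk): Side A can switch to Hold (0 → 5). Not NE.
(Bluff, Hold): Side A can switch to Push (0 → 6). Not NE.
(Bluff, Push): Side A gets 8, best alternative 5; Side B gets 7, best alternative -4. No profitable deviation — NE.
(Bluff, Walk): Side A can switch to Hold (-2 → 5). Not NE.

(Bluff, Push)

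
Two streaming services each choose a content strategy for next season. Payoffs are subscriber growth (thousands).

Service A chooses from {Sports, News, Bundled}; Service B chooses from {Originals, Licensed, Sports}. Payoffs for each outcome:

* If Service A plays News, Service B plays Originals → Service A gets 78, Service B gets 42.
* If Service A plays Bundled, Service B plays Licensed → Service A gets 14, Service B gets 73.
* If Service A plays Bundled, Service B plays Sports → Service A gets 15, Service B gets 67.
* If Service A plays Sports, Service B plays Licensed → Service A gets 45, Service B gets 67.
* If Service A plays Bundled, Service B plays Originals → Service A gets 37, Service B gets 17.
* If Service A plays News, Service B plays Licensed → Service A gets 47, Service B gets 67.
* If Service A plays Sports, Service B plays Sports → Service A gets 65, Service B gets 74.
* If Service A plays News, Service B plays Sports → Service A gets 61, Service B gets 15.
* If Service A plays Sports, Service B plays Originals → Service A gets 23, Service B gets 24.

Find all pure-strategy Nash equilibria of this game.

Pure-strategy Nash equilibria: (Sports, Sports); (News, Licensed)

(Sports, Originals): Service A can switch to News (23 → 78). Not NE.
(Sports, Licensed): Service A can switch to News (45 → 47). Not NE.
(Sports, Sports): Service A gets 65, best alternative 61; Service B gets 74, best alternative 67. No profitable deviation — NE.
(News, Originals): Service B can switch to Licensed (42 → 67). Not NE.
(News, Licensed): Service A gets 47, best alternative 45; Service B gets 67, best alternative 42. No profitable deviation — NE.
(News, Sports): Service A can switch to Sports (61 → 65). Not NE.
(Bundled, Originals): Service A can switch to News (37 → 78). Not NE.
(Bundled, Licensed): Service A can switch to Sports (14 → 45). Not NE.
(Bundled, Sports): Service A can switch to Sports (15 → 65). Not NE.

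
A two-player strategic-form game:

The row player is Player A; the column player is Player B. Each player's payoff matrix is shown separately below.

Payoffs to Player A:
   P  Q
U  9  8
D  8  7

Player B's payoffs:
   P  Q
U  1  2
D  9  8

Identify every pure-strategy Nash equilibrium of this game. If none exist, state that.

Mark each player's best response to every combination of opponents' strategies; a profile where every player is best-responding is a pure Nash equilibrium.
Player A against P: payoffs 9, 8 → best response U.
Player A against Q: payoffs 8, 7 → best response U.
Player B against U: payoffs 1, 2 → best response Q.
Player B against D: payoffs 9, 8 → best response P.
Mutual best responses: (U, Q).

The unique pure-strategy Nash equilibrium is (U, Q).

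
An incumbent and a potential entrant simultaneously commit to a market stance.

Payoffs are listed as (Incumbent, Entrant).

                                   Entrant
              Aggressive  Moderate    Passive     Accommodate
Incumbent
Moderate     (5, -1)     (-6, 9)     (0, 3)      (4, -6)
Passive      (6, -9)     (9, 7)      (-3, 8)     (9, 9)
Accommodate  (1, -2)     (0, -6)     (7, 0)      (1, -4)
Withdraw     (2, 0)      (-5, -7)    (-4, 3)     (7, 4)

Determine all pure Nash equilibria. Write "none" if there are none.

For each player, find the best response to each opponent profile; mutual best responses are the pure NE.
Incumbent against Aggressive: payoffs 5, 6, 1, 2 → best response Passive.
Incumbent against Moderate: payoffs -6, 9, 0, -5 → best response Passive.
Incumbent against Passive: payoffs 0, -3, 7, -4 → best response Accommodate.
Incumbent against Accommodate: payoffs 4, 9, 1, 7 → best response Passive.
Entrant against Moderate: payoffs -1, 9, 3, -6 → best response Moderate.
Entrant against Passive: payoffs -9, 7, 8, 9 → best response Accommodate.
Entrant against Accommodate: payoffs -2, -6, 0, -4 → best response Passive.
Entrant against Withdraw: payoffs 0, -7, 3, 4 → best response Accommodate.
Mutual best responses: (Passive, Accommodate); (Accommodate, Passive).

(Passive, Accommodate) and (Accommodate, Passive)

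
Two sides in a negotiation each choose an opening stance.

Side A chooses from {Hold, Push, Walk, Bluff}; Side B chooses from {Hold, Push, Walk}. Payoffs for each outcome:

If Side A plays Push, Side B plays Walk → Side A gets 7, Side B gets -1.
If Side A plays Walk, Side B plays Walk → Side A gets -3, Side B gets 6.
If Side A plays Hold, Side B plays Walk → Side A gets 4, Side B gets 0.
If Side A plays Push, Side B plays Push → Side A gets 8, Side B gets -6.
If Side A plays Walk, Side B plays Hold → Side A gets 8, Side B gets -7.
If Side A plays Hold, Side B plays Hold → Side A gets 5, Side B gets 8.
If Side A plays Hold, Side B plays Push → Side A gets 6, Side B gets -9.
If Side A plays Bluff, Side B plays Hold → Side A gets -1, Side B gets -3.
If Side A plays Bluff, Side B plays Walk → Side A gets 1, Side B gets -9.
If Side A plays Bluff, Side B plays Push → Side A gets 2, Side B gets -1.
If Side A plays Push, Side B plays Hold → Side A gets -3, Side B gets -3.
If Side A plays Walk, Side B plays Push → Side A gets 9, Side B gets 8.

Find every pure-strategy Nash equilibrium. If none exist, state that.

The pure Nash equilibria are (Push, Walk), (Walk, Push).

Check each profile: it is a Nash equilibrium iff no player can strictly gain by switching unilaterally.
(Hold, Hold): Side A can switch to Walk (5 → 8). Not NE.
(Hold, Push): Side A can switch to Push (6 → 8). Not NE.
(Hold, Walk): Side A can switch to Push (4 → 7). Not NE.
(Push, Hold): Side A can switch to Hold (-3 → 5). Not NE.
(Push, Push): Side A can switch to Walk (8 → 9). Not NE.
(Push, Walk): Side A gets 7, best alternative 4; Side B gets -1, best alternative -3. No profitable deviation — NE.
(Walk, Hold): Side B can switch to Push (-7 → 8). Not NE.
(Walk, Push): Side A gets 9, best alternative 8; Side B gets 8, best alternative 6. No profitable deviation — NE.
(Walk, Walk): Side A can switch to Hold (-3 → 4). Not NE.
(Bluff, Hold): Side A can switch to Hold (-1 → 5). Not NE.
(Bluff, Push): Side A can switch to Hold (2 → 6). Not NE.
(Bluff, Walk): Side A can switch to Hold (1 → 4). Not NE.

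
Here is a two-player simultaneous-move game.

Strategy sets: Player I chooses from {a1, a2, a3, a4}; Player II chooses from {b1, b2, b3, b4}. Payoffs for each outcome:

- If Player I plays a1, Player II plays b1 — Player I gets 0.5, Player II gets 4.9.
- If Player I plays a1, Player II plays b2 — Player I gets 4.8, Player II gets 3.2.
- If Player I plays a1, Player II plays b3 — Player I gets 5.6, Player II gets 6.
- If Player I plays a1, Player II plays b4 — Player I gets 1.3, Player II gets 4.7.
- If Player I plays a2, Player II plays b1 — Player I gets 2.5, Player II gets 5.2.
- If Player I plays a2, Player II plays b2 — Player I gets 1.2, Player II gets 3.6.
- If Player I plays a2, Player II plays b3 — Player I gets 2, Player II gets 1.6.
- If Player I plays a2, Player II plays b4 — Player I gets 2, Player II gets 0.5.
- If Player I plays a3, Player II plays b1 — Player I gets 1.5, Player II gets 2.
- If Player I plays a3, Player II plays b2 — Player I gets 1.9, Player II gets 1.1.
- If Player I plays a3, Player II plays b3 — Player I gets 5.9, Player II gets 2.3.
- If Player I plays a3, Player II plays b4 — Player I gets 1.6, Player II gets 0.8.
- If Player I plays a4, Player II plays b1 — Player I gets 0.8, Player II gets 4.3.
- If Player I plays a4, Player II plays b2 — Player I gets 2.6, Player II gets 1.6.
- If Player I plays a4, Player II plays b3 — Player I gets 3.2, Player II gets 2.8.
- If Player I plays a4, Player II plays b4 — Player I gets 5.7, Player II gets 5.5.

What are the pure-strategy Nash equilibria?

(a1, b1): Player I can switch to a2 (0.5 → 2.5). Not NE.
(a1, b2): Player II can switch to b1 (3.2 → 4.9). Not NE.
(a1, b3): Player I can switch to a3 (5.6 → 5.9). Not NE.
(a1, b4): Player I can switch to a2 (1.3 → 2). Not NE.
(a2, b1): Player I gets 2.5, best alternative 1.5; Player II gets 5.2, best alternative 3.6. No profitable deviation — NE.
(a2, b2): Player I can switch to a1 (1.2 → 4.8). Not NE.
(a2, b3): Player I can switch to a1 (2 → 5.6). Not NE.
(a2, b4): Player I can switch to a4 (2 → 5.7). Not NE.
(a3, b1): Player I can switch to a2 (1.5 → 2.5). Not NE.
(a3, b2): Player I can switch to a1 (1.9 → 4.8). Not NE.
(a3, b3): Player I gets 5.9, best alternative 5.6; Player II gets 2.3, best alternative 2. No profitable deviation — NE.
(a3, b4): Player I can switch to a2 (1.6 → 2). Not NE.
(a4, b1): Player I can switch to a2 (0.8 → 2.5). Not NE.
(a4, b2): Player I can switch to a1 (2.6 → 4.8). Not NE.
(a4, b4): Player I gets 5.7, best alternative 2; Player II gets 5.5, best alternative 4.3. No profitable deviation — NE.
(The remaining 1 profile has a profitable deviation by the same check.)

(a2, b1) and (a3, b3) and (a4, b4)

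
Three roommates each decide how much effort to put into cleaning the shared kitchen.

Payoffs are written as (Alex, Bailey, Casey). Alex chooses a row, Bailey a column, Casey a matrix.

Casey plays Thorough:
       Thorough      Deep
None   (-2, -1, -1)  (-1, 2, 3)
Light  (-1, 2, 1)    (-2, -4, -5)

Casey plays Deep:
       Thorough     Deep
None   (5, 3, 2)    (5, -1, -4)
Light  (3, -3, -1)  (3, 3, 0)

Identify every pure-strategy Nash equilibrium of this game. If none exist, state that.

Alex against (Thorough, Thorough): payoffs -2, -1 → best response Light.
Alex against (Thorough, Deep): payoffs 5, 3 → best response None.
Alex against (Deep, Thorough): payoffs -1, -2 → best response None.
Alex against (Deep, Deep): payoffs 5, 3 → best response None.
Bailey against (None, Thorough): payoffs -1, 2 → best response Deep.
Bailey against (None, Deep): payoffs 3, -1 → best response Thorough.
Bailey against (Light, Thorough): payoffs 2, -4 → best response Thorough.
Bailey against (Light, Deep): payoffs -3, 3 → best response Deep.
Casey against (None, Thorough): payoffs -1, 2 → best response Deep.
Casey against (None, Deep): payoffs 3, -4 → best response Thorough.
Casey against (Light, Thorough): payoffs 1, -1 → best response Thorough.
Casey against (Light, Deep): payoffs -5, 0 → best response Deep.
Mutual best responses: (None, Thorough, Deep); (None, Deep, Thorough); (Light, Thorough, Thorough).

The pure Nash equilibria are (None, Thorough, Deep); (None, Deep, Thorough); (Light, Thorough, Thorough).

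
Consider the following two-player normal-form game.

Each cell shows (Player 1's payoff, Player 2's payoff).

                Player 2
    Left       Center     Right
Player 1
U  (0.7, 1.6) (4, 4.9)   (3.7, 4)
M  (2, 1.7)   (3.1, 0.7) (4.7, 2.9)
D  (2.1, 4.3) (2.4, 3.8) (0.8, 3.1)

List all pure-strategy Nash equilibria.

(U, Left): Player 1 can switch to M (0.7 → 2). Not NE.
(U, Center): Player 1 gets 4, best alternative 3.1; Player 2 gets 4.9, best alternative 4. No profitable deviation — NE.
(U, Right): Player 1 can switch to M (3.7 → 4.7). Not NE.
(M, Left): Player 1 can switch to D (2 → 2.1). Not NE.
(M, Center): Player 1 can switch to U (3.1 → 4). Not NE.
(M, Right): Player 1 gets 4.7, best alternative 3.7; Player 2 gets 2.9, best alternative 1.7. No profitable deviation — NE.
(D, Left): Player 1 gets 2.1, best alternative 2; Player 2 gets 4.3, best alternative 3.8. No profitable deviation — NE.
(D, Center): Player 1 can switch to U (2.4 → 4). Not NE.
(D, Right): Player 1 can switch to U (0.8 → 3.7). Not NE.

The pure Nash equilibria are (U, Center); (M, Right); (D, Left).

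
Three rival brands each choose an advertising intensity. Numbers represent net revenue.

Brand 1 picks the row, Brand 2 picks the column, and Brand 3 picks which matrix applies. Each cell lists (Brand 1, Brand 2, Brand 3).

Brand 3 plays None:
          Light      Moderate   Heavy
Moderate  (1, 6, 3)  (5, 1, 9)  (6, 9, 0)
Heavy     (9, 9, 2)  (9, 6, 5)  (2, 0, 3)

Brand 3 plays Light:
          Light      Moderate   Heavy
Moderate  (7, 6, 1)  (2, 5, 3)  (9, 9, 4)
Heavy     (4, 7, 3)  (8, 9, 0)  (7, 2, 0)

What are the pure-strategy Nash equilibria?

The unique pure-strategy Nash equilibrium is (Moderate, Heavy, Light).

For each player, find the best response to each opponent profile; mutual best responses are the pure NE.
Brand 1 against (Light, None): payoffs 1, 9 → best response Heavy.
Brand 1 against (Light, Light): payoffs 7, 4 → best response Moderate.
Brand 1 against (Moderate, None): payoffs 5, 9 → best response Heavy.
Brand 1 against (Moderate, Light): payoffs 2, 8 → best response Heavy.
Brand 1 against (Heavy, None): payoffs 6, 2 → best response Moderate.
Brand 1 against (Heavy, Light): payoffs 9, 7 → best response Moderate.
Brand 2 against (Moderate, None): payoffs 6, 1, 9 → best response Heavy.
Brand 2 against (Moderate, Light): payoffs 6, 5, 9 → best response Heavy.
Brand 2 against (Heavy, None): payoffs 9, 6, 0 → best response Light.
Brand 2 against (Heavy, Light): payoffs 7, 9, 2 → best response Moderate.
Brand 3 against (Moderate, Light): payoffs 3, 1 → best response None.
Brand 3 against (Moderate, Moderate): payoffs 9, 3 → best response None.
Brand 3 against (Moderate, Heavy): payoffs 0, 4 → best response Light.
Brand 3 against (Heavy, Light): payoffs 2, 3 → best response Light.
Brand 3 against (Heavy, Moderate): payoffs 5, 0 → best response None.
Brand 3 against (Heavy, Heavy): payoffs 3, 0 → best response None.
Mutual best responses: (Moderate, Heavy, Light).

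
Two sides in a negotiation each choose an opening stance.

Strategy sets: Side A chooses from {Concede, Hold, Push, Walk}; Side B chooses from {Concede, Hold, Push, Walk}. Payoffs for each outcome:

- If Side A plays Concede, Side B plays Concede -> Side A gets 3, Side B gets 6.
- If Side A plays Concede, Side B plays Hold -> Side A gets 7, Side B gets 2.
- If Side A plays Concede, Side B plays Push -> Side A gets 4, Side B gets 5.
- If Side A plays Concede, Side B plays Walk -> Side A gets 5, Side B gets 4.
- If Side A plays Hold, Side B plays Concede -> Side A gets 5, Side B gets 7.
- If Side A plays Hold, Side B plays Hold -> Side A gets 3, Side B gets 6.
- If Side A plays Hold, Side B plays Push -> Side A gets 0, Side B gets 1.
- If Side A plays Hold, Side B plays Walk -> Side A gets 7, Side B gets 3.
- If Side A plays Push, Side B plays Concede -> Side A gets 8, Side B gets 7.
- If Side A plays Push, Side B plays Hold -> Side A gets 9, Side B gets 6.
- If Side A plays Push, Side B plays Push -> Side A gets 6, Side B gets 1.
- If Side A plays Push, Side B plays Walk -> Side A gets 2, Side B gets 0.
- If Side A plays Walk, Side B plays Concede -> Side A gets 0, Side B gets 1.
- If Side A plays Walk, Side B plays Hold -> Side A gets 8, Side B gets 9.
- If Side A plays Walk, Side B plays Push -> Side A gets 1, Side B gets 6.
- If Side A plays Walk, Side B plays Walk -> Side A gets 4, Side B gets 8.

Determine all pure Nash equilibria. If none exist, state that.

For each player, find the best response to each opponent profile; mutual best responses are the pure NE.
Side A against Concede: payoffs 3, 5, 8, 0 → best response Push.
Side A against Hold: payoffs 7, 3, 9, 8 → best response Push.
Side A against Push: payoffs 4, 0, 6, 1 → best response Push.
Side A against Walk: payoffs 5, 7, 2, 4 → best response Hold.
Side B against Concede: payoffs 6, 2, 5, 4 → best response Concede.
Side B against Hold: payoffs 7, 6, 1, 3 → best response Concede.
Side B against Push: payoffs 7, 6, 1, 0 → best response Concede.
Side B against Walk: payoffs 1, 9, 6, 8 → best response Hold.
Mutual best responses: (Push, Concede).

Pure NE: (Push, Concede)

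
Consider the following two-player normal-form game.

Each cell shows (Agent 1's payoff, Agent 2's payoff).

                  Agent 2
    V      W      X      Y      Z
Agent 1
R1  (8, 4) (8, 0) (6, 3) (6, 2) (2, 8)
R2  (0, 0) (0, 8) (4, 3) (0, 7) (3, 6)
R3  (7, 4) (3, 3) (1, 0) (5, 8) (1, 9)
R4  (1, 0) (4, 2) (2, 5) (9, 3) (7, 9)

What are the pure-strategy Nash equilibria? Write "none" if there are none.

The unique pure-strategy Nash equilibrium is (R4, Z).

Agent 1 against V: payoffs 8, 0, 7, 1 → best response R1.
Agent 1 against W: payoffs 8, 0, 3, 4 → best response R1.
Agent 1 against X: payoffs 6, 4, 1, 2 → best response R1.
Agent 1 against Y: payoffs 6, 0, 5, 9 → best response R4.
Agent 1 against Z: payoffs 2, 3, 1, 7 → best response R4.
Agent 2 against R1: payoffs 4, 0, 3, 2, 8 → best response Z.
Agent 2 against R2: payoffs 0, 8, 3, 7, 6 → best response W.
Agent 2 against R3: payoffs 4, 3, 0, 8, 9 → best response Z.
Agent 2 against R4: payoffs 0, 2, 5, 3, 9 → best response Z.
Mutual best responses: (R4, Z).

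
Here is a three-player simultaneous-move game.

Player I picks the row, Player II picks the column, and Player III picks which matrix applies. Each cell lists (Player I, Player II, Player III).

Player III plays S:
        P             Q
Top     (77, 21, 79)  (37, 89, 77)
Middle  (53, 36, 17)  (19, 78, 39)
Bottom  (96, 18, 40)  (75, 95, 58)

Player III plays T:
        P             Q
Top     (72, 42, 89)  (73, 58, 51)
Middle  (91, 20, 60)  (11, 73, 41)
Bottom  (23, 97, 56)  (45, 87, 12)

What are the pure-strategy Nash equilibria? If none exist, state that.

For each player, find the best response to each opponent profile; mutual best responses are the pure NE.
Player I against (P, S): payoffs 77, 53, 96 → best response Bottom.
Player I against (P, T): payoffs 72, 91, 23 → best response Middle.
Player I against (Q, S): payoffs 37, 19, 75 → best response Bottom.
Player I against (Q, T): payoffs 73, 11, 45 → best response Top.
Player II against (Top, S): payoffs 21, 89 → best response Q.
Player II against (Top, T): payoffs 42, 58 → best response Q.
Player II against (Middle, S): payoffs 36, 78 → best response Q.
Player II against (Middle, T): payoffs 20, 73 → best response Q.
Player II against (Bottom, S): payoffs 18, 95 → best response Q.
Player II against (Bottom, T): payoffs 97, 87 → best response P.
Player III against (Top, P): payoffs 79, 89 → best response T.
Player III against (Top, Q): payoffs 77, 51 → best response S.
Player III against (Middle, P): payoffs 17, 60 → best response T.
Player III against (Middle, Q): payoffs 39, 41 → best response T.
Player III against (Bottom, P): payoffs 40, 56 → best response T.
Player III against (Bottom, Q): payoffs 58, 12 → best response S.
Mutual best responses: (Bottom, Q, S).

(Bottom, Q, S)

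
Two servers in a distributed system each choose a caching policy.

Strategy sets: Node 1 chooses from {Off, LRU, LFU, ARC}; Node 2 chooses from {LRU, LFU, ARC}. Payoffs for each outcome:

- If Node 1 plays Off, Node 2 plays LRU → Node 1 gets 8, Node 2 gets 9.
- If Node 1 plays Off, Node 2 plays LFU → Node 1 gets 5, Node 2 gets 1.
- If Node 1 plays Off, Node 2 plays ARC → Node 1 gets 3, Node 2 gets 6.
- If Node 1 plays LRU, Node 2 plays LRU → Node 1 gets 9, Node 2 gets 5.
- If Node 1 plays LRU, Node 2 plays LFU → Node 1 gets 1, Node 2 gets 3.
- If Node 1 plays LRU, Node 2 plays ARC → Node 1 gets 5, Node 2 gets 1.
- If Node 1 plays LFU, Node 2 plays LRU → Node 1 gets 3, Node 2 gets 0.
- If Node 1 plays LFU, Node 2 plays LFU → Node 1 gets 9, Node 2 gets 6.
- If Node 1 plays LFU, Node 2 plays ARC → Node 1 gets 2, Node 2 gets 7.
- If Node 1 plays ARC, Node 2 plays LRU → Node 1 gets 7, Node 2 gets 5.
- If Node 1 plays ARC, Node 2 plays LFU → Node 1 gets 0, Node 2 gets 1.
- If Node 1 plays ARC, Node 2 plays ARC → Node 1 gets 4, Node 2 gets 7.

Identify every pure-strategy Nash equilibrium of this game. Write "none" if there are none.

Pure NE: (LRU, LRU)

(Off, LRU): Node 1 can switch to LRU (8 → 9). Not NE.
(Off, LFU): Node 1 can switch to LFU (5 → 9). Not NE.
(Off, ARC): Node 1 can switch to LRU (3 → 5). Not NE.
(LRU, LRU): Node 1 gets 9, best alternative 8; Node 2 gets 5, best alternative 3. No profitable deviation — NE.
(LRU, LFU): Node 1 can switch to Off (1 → 5). Not NE.
(LRU, ARC): Node 2 can switch to LRU (1 → 5). Not NE.
(LFU, LRU): Node 1 can switch to Off (3 → 8). Not NE.
(LFU, LFU): Node 2 can switch to ARC (6 → 7). Not NE.
(LFU, ARC): Node 1 can switch to Off (2 → 3). Not NE.
(ARC, LRU): Node 1 can switch to Off (7 → 8). Not NE.
(ARC, LFU): Node 1 can switch to Off (0 → 5). Not NE.
(The remaining 1 profile has a profitable deviation by the same check.)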